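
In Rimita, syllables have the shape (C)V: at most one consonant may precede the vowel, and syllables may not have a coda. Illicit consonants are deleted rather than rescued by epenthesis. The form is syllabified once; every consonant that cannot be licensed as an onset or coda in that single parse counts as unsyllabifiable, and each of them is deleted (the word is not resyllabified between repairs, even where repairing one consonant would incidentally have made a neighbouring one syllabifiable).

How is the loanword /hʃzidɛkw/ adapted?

Syllabifying with onset maximization leaves /h/, /ʃ/, /k/, /w/ stranded (no codas are permitted; onsets are limited to one consonant).
Deleting the stranded consonants removes /h/, /ʃ/, /k/, /w/.

zidɛ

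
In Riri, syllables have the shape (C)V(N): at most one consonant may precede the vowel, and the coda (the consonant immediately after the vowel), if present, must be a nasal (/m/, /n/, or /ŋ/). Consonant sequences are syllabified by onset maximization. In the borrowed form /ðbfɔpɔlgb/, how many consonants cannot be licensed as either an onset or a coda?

The consonants /ð/, /b/, /l/, /g/, /b/ cannot be parsed into a legal (C)V(N) syllable (only a nasal (/m/, /n/, or /ŋ/) is licensed in coda position; onsets are limited to one consonant).

5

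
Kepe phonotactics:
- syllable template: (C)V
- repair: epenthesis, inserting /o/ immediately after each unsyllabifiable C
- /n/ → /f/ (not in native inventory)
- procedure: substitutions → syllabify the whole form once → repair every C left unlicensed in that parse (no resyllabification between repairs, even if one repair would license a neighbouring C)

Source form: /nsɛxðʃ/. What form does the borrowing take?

fosɛxoðoʃo

Substitution: /n/ → /f/, giving /fsɛxðʃ/.
The consonants /f/, /x/, /ð/, /ʃ/ cannot be parsed into a legal (C)V syllable (no codas are permitted; onsets are limited to one consonant).
Inserting the epenthetic vowel yields /f/ → /fo/, /x/ → /xo/, /ð/ → /ðo/, /ʃ/ → /ʃo/.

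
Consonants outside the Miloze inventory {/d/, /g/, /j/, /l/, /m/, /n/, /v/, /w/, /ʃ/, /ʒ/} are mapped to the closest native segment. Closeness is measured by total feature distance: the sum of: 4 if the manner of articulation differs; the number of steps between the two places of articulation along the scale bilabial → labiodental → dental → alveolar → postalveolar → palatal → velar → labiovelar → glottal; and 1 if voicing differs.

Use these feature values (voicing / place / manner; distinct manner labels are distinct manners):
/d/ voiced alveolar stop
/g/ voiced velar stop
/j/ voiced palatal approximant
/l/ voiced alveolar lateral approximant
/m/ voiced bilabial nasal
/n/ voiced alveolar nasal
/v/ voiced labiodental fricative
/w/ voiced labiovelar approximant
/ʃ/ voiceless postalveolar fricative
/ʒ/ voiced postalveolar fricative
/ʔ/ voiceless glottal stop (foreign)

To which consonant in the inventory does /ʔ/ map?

g

/g/ is closest: same manner (stop), place distance 2 (glottal→velar), voicing differs (+1); total 3. Next closest is /d/ at distance 6.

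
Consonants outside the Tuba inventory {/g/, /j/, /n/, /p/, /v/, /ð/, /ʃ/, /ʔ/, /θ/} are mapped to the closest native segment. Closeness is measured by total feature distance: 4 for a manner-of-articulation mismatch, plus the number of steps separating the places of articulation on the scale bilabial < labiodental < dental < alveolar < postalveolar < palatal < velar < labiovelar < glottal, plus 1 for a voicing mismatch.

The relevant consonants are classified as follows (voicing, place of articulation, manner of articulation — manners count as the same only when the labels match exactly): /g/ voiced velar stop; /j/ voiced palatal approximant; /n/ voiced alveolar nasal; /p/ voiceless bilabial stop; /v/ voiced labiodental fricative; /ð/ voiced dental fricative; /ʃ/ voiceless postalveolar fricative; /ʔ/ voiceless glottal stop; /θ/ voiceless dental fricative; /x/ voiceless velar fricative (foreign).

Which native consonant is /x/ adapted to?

/ʃ/ is closest: same manner (fricative), place distance 2 (velar→postalveolar), same voicing; total 2. Next closest is /θ/ at distance 4.

ʃ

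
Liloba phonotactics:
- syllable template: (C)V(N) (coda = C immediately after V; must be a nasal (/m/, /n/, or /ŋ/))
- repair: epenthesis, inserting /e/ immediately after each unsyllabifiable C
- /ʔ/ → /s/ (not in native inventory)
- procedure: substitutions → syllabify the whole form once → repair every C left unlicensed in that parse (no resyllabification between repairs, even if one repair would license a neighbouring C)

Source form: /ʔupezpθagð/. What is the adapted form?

Substitution: /ʔ/ → /s/, giving /supezpθagð/.
Syllabifying with onset maximization leaves /z/, /p/, /g/, /ð/ stranded (only a nasal (/m/, /n/, or /ŋ/) is licensed in coda position; onsets are limited to one consonant).
Inserting the epenthetic vowel yields /z/ → /ze/, /p/ → /pe/, /g/ → /ge/, /ð/ → /ðe/.

supezepeθageðe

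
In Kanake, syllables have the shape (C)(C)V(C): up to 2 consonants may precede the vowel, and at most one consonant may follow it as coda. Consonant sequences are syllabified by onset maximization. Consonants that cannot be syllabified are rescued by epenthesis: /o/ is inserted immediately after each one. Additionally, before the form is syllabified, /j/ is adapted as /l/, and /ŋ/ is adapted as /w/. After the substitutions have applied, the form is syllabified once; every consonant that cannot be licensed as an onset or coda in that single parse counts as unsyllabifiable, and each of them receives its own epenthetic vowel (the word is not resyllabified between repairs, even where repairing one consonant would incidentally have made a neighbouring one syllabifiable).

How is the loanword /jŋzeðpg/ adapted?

lowzeðpogo

Substitution: /j/ → /l/, /ŋ/ → /w/, giving /lwzeðpg/.
Under (C)(C)V(C), the unsyllabifiable consonants are /l/, /p/, /g/ (at most one coda consonant is licensed; onsets may contain at most 2 consonants).
Epenthesis after each stranded consonant: /l/ → /lo/, /p/ → /po/, /g/ → /go/.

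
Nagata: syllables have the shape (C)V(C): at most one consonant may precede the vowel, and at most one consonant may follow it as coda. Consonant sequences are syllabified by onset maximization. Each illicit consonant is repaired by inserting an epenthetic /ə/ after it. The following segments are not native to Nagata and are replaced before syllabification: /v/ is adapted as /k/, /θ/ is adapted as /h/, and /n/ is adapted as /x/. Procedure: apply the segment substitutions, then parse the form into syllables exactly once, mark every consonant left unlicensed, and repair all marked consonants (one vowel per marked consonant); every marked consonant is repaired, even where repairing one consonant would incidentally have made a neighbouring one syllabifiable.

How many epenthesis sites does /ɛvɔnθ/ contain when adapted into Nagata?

After substitution the input is /ɛkɔxh/.
The unsyllabifiable consonants are /h/; each receives one epenthetic vowel.

1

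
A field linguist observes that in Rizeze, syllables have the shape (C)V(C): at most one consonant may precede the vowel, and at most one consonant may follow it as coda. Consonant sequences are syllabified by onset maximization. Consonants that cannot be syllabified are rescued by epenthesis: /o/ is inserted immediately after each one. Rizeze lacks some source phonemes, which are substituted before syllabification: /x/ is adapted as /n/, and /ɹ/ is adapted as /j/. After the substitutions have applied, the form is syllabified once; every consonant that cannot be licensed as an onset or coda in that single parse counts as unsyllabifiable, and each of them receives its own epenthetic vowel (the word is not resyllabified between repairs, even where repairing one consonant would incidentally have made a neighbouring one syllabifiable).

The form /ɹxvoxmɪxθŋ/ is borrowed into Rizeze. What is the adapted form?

jonovonmɪnθoŋo

Substitution: /ɹ/ → /j/, /x/ → /n/, giving /jnvonmɪnθŋ/.
The consonants /j/, /n/, /θ/, /ŋ/ cannot be parsed into a legal (C)V(C) syllable (at most one coda consonant is licensed; onsets are limited to one consonant).
Inserting the epenthetic vowel yields /j/ → /jo/, /n/ → /no/, /θ/ → /θo/, /ŋ/ → /ŋo/.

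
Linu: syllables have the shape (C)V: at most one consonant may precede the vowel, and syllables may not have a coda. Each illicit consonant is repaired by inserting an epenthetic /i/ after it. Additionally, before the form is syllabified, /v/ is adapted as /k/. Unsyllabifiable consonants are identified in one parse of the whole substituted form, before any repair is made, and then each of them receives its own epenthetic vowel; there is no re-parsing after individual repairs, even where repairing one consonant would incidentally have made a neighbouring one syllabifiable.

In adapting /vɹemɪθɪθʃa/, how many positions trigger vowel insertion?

After substitution the input is /kɹemɪθɪθʃa/.
The unsyllabifiable consonants are /k/, /θ/; each receives one epenthetic vowel.

2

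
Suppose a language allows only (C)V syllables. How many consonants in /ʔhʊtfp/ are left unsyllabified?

Under (C)V, the unsyllabifiable consonants are /ʔ/, /t/, /f/, /p/ (no codas are permitted; onsets are limited to one consonant).

4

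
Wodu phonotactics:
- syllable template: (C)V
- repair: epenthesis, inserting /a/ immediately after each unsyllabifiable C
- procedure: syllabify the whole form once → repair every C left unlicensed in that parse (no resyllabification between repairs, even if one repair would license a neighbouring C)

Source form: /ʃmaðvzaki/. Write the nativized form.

ʃamaðavazaki

Syllabifying with onset maximization leaves /ʃ/, /ð/, /v/ stranded (no codas are permitted; onsets are limited to one consonant).
Inserting the epenthetic vowel yields /ʃ/ → /ʃa/, /ð/ → /ða/, /v/ → /va/.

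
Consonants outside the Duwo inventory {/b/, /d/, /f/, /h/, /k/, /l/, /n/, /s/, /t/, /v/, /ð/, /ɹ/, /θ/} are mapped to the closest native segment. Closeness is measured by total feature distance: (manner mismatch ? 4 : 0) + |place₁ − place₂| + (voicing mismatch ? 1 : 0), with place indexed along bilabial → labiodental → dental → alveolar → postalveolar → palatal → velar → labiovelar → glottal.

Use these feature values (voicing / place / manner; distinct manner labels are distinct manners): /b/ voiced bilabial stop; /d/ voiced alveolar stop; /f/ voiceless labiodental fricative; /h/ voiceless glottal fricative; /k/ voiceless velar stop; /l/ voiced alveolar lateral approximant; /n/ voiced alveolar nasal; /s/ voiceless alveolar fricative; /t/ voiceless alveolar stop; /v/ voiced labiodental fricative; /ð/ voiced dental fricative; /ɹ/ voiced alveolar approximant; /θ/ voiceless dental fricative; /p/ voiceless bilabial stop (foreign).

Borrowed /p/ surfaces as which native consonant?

b

/b/ is closest: same manner (stop), place distance 0 (bilabial→bilabial), voicing differs (+1); total 1. Next closest is /t/ at distance 3.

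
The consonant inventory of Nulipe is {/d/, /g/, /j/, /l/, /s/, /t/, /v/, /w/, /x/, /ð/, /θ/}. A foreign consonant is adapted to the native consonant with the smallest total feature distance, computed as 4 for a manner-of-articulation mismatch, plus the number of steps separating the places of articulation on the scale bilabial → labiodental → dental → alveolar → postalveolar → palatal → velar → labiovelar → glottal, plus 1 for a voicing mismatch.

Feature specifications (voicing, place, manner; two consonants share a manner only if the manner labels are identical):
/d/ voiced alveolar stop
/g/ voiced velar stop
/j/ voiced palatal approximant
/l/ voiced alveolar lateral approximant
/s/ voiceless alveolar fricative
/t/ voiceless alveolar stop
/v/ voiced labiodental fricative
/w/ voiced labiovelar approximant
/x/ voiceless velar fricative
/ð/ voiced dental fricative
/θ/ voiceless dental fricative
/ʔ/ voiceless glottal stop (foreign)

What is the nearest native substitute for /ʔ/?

g

/g/ is closest: same manner (stop), place distance 2 (glottal→velar), voicing differs (+1); total 3. Next closest is /t/ at distance 5.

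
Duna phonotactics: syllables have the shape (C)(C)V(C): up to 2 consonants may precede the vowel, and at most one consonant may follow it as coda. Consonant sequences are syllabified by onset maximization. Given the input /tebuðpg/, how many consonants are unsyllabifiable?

The consonants /p/, /g/ cannot be parsed into a legal (C)(C)V(C) syllable (at most one coda consonant is licensed; onsets may contain at most 2 consonants).

2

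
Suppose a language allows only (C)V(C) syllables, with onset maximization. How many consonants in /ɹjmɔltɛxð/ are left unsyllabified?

3

The consonants /ɹ/, /j/, /ð/ cannot be parsed into a legal (C)V(C) syllable (at most one coda consonant is licensed; onsets are limited to one consonant).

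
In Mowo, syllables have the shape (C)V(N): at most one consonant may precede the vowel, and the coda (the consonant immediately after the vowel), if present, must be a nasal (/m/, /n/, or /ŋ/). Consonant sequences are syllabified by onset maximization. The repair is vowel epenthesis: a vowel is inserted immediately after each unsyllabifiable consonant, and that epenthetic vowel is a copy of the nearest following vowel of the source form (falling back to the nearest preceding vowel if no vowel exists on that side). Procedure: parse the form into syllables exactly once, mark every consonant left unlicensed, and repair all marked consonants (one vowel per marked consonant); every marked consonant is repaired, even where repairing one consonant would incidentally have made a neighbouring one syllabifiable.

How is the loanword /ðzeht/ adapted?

The consonants /ð/, /h/, /t/ cannot be parsed into a legal (C)V(N) syllable (only a nasal (/m/, /n/, or /ŋ/) is licensed in coda position; onsets are limited to one consonant).
Epenthesis after each stranded consonant: /ð/ → /ðe/, /h/ → /he/, /t/ → /te/.

ðezehete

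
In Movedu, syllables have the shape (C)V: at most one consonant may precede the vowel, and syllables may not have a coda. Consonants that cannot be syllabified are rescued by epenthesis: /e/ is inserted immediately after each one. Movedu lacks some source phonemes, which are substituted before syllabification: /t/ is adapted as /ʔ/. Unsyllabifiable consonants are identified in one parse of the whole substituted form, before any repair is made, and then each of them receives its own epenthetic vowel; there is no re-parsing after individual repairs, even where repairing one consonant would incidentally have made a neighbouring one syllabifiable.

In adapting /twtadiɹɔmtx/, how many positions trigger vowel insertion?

After substitution the input is /ʔwʔadiɹɔmʔx/.
The unsyllabifiable consonants are /ʔ/, /w/, /m/, /ʔ/, /x/; each receives one epenthetic vowel.

5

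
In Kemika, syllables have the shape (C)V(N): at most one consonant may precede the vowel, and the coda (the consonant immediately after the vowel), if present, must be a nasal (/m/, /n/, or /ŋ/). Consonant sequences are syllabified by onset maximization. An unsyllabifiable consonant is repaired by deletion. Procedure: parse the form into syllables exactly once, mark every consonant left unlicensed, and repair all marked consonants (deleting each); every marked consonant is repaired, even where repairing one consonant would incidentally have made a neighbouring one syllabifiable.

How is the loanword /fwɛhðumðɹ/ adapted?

wɛðum

The consonants /f/, /h/, /ð/, /ɹ/ cannot be parsed into a legal (C)V(N) syllable (only a nasal (/m/, /n/, or /ŋ/) is licensed in coda position; onsets are limited to one consonant).
Each unlicensed consonant is deleted: /f/, /h/, /ð/, /ɹ/.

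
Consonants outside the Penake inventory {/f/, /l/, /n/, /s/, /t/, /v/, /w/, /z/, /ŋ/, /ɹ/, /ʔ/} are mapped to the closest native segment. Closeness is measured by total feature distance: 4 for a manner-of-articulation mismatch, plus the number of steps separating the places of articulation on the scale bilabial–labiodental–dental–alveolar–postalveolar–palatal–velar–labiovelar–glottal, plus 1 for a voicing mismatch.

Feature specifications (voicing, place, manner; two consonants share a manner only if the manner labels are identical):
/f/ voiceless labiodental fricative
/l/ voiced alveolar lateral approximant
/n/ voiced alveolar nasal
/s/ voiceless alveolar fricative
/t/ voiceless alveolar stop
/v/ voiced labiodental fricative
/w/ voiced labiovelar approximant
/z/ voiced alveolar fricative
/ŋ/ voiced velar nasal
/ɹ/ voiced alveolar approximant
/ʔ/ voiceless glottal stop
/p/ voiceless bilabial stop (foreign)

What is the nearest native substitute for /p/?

t

/t/ is closest: same manner (stop), place distance 3 (bilabial→alveolar), same voicing; total 3. Next closest is /f/ at distance 5.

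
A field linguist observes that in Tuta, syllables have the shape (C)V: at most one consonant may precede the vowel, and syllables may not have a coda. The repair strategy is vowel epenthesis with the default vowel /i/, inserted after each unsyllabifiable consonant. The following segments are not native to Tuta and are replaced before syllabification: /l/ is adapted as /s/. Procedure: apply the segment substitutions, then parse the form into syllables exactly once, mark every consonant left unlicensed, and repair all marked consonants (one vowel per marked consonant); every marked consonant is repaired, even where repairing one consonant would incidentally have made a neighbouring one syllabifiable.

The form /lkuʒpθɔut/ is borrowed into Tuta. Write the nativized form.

sikuʒipiθɔuti

Substitution: /l/ → /s/, giving /skuʒpθɔut/.
Syllabifying with onset maximization leaves /s/, /ʒ/, /p/, /t/ stranded (no codas are permitted; onsets are limited to one consonant).
Inserting the epenthetic vowel yields /s/ → /si/, /ʒ/ → /ʒi/, /p/ → /pi/, /t/ → /ti/.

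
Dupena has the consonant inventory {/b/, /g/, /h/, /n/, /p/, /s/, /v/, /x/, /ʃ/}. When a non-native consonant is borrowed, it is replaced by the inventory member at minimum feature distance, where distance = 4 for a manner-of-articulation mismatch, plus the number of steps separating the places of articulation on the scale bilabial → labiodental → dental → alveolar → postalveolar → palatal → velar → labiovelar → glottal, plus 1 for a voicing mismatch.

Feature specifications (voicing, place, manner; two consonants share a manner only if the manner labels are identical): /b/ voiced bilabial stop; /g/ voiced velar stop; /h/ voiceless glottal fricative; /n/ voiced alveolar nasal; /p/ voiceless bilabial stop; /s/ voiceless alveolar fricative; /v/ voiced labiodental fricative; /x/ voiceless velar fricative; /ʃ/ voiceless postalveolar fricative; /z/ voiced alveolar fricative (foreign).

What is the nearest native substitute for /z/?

s

/s/ is closest: same manner (fricative), place distance 0 (alveolar→alveolar), voicing differs (+1); total 1. Next closest is /v/ at distance 2.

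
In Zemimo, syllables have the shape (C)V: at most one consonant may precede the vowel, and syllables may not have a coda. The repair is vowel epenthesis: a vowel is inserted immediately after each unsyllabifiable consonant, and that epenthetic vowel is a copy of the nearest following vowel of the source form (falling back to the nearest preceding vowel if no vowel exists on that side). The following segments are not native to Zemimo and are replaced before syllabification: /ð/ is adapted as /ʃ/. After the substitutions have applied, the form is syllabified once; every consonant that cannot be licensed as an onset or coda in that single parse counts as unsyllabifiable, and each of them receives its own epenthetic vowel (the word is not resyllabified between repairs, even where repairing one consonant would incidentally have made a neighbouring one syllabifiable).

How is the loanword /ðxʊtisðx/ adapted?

ʃʊxʊtisiʃixi

Substitution: /ð/ → /ʃ/, giving /ʃxʊtisʃx/.
The consonants /ʃ/, /s/, /ʃ/, /x/ cannot be parsed into a legal (C)V syllable (no codas are permitted; onsets are limited to one consonant).
Epenthesis after each stranded consonant: /ʃ/ → /ʃʊ/, /s/ → /si/, /ʃ/ → /ʃi/, /x/ → /xi/.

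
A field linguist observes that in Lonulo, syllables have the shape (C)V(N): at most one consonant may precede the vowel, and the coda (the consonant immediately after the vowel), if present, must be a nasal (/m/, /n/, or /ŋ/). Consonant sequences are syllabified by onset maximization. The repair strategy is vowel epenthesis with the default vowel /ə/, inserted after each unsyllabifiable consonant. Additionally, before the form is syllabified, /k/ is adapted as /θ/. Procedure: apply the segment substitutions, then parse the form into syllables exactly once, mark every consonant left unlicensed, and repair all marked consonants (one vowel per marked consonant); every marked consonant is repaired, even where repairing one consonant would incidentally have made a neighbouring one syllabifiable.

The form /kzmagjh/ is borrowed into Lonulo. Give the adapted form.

Substitution: /k/ → /θ/, giving /θzmagjh/.
Syllabifying with onset maximization leaves /θ/, /z/, /g/, /j/, /h/ stranded (only a nasal (/m/, /n/, or /ŋ/) is licensed in coda position; onsets are limited to one consonant).
Inserting the epenthetic vowel yields /θ/ → /θə/, /z/ → /zə/, /g/ → /gə/, /j/ → /jə/, /h/ → /hə/.

θəzəmagəjəhə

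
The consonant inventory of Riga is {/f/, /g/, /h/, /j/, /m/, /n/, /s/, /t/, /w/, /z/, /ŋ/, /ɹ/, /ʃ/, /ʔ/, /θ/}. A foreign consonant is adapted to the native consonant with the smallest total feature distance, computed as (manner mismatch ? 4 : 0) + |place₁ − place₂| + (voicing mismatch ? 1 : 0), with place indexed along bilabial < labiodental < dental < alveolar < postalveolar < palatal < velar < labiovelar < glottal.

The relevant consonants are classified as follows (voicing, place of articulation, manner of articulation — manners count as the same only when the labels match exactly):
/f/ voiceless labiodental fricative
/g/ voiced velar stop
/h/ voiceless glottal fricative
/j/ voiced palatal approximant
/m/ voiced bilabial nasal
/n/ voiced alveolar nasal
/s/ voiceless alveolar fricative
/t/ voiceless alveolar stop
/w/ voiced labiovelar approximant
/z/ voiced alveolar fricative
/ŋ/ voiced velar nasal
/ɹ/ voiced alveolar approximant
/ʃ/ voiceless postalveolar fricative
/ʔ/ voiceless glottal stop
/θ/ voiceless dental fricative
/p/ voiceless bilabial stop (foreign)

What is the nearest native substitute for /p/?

/t/ is closest: same manner (stop), place distance 3 (bilabial→alveolar), same voicing; total 3. Next closest is /f/ at distance 5.

t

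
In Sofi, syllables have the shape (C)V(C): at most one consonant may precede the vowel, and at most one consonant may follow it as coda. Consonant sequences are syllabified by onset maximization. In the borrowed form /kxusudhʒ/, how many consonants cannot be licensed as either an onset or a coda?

Under (C)V(C), the unsyllabifiable consonants are /k/, /h/, /ʒ/ (at most one coda consonant is licensed; onsets are limited to one consonant).

3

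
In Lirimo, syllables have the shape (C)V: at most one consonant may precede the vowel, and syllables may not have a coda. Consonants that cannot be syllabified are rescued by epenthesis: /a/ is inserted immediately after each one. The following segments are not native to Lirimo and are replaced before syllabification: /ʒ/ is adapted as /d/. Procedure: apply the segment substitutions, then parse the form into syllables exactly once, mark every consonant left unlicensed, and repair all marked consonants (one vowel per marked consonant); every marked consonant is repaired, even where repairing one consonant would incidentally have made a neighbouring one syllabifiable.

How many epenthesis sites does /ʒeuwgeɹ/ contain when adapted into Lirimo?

2

After substitution the input is /deuwgeɹ/.
The unsyllabifiable consonants are /w/, /ɹ/; each receives one epenthetic vowel.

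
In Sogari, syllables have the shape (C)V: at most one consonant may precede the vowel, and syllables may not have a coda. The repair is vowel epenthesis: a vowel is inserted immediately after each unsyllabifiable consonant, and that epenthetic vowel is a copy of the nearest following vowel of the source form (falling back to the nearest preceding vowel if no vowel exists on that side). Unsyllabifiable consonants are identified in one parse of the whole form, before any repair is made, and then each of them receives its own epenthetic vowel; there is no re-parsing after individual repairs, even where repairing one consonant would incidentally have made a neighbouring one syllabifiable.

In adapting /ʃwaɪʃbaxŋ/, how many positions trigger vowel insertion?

4

The unsyllabifiable consonants are /ʃ/, /ʃ/, /x/, /ŋ/; each receives one epenthetic vowel.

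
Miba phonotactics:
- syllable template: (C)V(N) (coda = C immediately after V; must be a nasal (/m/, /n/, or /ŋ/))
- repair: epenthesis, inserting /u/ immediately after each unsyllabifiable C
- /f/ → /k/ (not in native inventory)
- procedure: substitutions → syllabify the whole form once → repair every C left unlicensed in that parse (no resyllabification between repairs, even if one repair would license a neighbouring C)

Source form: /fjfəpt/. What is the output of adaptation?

Substitution: /f/ → /k/, giving /kjkəpt/.
The consonants /k/, /j/, /p/, /t/ cannot be parsed into a legal (C)V(N) syllable (only a nasal (/m/, /n/, or /ŋ/) is licensed in coda position; onsets are limited to one consonant).
Epenthesis after each stranded consonant: /k/ → /ku/, /j/ → /ju/, /p/ → /pu/, /t/ → /tu/.

kujukəputu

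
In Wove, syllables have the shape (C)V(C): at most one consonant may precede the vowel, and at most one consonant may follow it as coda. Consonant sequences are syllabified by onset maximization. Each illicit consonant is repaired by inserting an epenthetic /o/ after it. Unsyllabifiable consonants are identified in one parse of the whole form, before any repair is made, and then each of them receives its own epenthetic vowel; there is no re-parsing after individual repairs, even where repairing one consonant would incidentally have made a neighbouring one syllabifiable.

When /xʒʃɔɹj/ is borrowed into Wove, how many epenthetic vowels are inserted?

3

The unsyllabifiable consonants are /x/, /ʒ/, /j/; each receives one epenthetic vowel.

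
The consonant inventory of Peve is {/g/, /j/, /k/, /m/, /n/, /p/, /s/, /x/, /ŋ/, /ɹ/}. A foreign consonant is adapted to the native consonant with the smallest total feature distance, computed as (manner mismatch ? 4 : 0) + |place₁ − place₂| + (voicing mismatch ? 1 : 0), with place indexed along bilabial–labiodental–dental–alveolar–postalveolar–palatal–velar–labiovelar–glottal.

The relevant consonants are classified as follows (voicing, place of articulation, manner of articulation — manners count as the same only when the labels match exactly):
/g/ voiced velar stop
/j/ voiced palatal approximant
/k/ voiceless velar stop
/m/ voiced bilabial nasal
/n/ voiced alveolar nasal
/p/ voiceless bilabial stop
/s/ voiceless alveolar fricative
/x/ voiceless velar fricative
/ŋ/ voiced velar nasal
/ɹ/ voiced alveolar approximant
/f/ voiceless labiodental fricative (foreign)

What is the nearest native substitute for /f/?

s

/s/ is closest: same manner (fricative), place distance 2 (labiodental→alveolar), same voicing; total 2. Next closest is /p/ at distance 5.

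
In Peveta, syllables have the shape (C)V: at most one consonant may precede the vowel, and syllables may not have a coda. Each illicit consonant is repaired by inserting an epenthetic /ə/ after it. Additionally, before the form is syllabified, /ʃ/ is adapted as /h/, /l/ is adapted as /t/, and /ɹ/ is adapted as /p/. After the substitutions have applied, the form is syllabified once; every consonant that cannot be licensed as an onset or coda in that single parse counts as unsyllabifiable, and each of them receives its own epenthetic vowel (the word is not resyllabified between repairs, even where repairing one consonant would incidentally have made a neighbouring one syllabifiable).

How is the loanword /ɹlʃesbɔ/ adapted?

pətəhesəbɔ

Substitution: /ɹ/ → /p/, /l/ → /t/, /ʃ/ → /h/, giving /pthesbɔ/.
Syllabifying with onset maximization leaves /p/, /t/, /s/ stranded (no codas are permitted; onsets are limited to one consonant).
Each unlicensed consonant becomes the onset of a new syllable: /p/ → /pə/, /t/ → /tə/, /s/ → /sə/.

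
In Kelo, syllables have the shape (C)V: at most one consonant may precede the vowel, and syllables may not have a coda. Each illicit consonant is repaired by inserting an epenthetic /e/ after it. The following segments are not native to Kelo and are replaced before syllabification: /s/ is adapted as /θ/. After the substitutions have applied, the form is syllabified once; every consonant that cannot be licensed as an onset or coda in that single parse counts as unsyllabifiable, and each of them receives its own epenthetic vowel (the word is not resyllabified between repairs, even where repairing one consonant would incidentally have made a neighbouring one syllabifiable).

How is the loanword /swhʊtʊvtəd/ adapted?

θewehʊtʊvetəde

Substitution: /s/ → /θ/, giving /θwhʊtʊvtəd/.
Under (C)V, the unsyllabifiable consonants are /θ/, /w/, /v/, /d/ (no codas are permitted; onsets are limited to one consonant).
Each unlicensed consonant becomes the onset of a new syllable: /θ/ → /θe/, /w/ → /we/, /v/ → /ve/, /d/ → /de/.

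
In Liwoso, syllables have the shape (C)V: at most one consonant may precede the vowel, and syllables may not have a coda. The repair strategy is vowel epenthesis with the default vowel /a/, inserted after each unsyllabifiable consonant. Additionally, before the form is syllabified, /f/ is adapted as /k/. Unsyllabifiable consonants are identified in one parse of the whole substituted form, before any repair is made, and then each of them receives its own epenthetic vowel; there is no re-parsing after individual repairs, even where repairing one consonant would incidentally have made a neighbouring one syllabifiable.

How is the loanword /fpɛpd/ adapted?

Substitution: /f/ → /k/, giving /kpɛpd/.
Under (C)V, the unsyllabifiable consonants are /k/, /p/, /d/ (no codas are permitted; onsets are limited to one consonant).
Inserting the epenthetic vowel yields /k/ → /ka/, /p/ → /pa/, /d/ → /da/.

kapɛpada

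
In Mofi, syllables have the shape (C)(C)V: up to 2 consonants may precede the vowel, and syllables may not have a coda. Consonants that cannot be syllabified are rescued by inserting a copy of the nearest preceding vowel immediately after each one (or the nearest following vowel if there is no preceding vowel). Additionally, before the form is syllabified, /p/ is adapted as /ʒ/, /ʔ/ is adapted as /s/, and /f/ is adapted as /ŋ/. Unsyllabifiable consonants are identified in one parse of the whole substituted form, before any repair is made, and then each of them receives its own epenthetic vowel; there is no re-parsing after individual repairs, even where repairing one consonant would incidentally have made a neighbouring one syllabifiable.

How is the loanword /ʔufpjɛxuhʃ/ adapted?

suŋuʒjɛxuhuʃu

Substitution: /ʔ/ → /s/, /f/ → /ŋ/, /p/ → /ʒ/, giving /suŋʒjɛxuhʃ/.
The consonants /ŋ/, /h/, /ʃ/ cannot be parsed into a legal (C)(C)V syllable (no codas are permitted; onsets may contain at most 2 consonants).
Each unlicensed consonant becomes the onset of a new syllable: /ŋ/ → /ŋu/, /h/ → /hu/, /ʃ/ → /ʃu/.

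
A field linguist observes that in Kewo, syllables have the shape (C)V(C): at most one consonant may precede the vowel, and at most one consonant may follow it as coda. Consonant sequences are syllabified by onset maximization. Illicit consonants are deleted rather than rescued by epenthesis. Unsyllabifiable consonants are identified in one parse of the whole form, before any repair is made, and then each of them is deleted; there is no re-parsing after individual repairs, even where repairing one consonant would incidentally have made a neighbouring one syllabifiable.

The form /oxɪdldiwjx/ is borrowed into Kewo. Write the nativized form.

oxɪddiw

The consonants /l/, /j/, /x/ cannot be parsed into a legal (C)V(C) syllable (at most one coda consonant is licensed; onsets are limited to one consonant).
Deletion applies to /l/, /j/, /x/.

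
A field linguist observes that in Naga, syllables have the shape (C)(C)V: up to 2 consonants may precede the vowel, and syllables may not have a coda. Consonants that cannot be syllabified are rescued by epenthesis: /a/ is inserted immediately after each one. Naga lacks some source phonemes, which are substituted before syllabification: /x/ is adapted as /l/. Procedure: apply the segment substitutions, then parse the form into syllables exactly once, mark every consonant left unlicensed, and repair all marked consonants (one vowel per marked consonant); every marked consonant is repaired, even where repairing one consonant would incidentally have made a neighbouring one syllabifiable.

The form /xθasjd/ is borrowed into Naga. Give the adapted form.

Substitution: /x/ → /l/, giving /lθasjd/.
The consonants /s/, /j/, /d/ cannot be parsed into a legal (C)(C)V syllable (no codas are permitted; onsets may contain at most 2 consonants).
Inserting the epenthetic vowel yields /s/ → /sa/, /j/ → /ja/, /d/ → /da/.

lθasajada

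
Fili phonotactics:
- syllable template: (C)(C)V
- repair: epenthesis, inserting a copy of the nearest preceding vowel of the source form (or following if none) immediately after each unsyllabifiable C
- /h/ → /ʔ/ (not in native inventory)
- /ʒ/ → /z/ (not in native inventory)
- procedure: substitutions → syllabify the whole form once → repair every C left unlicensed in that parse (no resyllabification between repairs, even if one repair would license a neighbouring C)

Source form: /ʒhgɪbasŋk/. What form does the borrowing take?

zɪʔgɪbasaŋaka

Substitution: /ʒ/ → /z/, /h/ → /ʔ/, giving /zʔgɪbasŋk/.
Under (C)(C)V, the unsyllabifiable consonants are /z/, /s/, /ŋ/, /k/ (no codas are permitted; onsets may contain at most 2 consonants).
Each unlicensed consonant becomes the onset of a new syllable: /z/ → /zɪ/, /s/ → /sa/, /ŋ/ → /ŋa/, /k/ → /ka/.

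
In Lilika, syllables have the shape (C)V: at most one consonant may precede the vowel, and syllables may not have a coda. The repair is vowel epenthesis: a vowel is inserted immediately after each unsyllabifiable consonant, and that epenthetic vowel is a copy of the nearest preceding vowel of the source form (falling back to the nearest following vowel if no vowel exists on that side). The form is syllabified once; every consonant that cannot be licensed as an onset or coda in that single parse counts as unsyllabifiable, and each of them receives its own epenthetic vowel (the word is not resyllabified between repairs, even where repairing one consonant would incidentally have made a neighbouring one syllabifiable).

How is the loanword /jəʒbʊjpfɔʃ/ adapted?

The consonants /ʒ/, /j/, /p/, /ʃ/ cannot be parsed into a legal (C)V syllable (no codas are permitted; onsets are limited to one consonant).
Inserting the epenthetic vowel yields /ʒ/ → /ʒə/, /j/ → /jʊ/, /p/ → /pʊ/, /ʃ/ → /ʃɔ/.

jəʒəbʊjʊpʊfɔʃɔ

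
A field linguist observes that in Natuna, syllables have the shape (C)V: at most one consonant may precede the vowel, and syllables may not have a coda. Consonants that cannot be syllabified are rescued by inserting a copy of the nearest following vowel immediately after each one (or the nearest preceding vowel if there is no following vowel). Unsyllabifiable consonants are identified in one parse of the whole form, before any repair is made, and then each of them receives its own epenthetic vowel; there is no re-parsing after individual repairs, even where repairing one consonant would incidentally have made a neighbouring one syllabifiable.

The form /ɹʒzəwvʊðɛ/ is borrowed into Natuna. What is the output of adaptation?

Syllabifying with onset maximization leaves /ɹ/, /ʒ/, /w/ stranded (no codas are permitted; onsets are limited to one consonant).
Epenthesis after each stranded consonant: /ɹ/ → /ɹə/, /ʒ/ → /ʒə/, /w/ → /wʊ/.

ɹəʒəzəwʊvʊðɛ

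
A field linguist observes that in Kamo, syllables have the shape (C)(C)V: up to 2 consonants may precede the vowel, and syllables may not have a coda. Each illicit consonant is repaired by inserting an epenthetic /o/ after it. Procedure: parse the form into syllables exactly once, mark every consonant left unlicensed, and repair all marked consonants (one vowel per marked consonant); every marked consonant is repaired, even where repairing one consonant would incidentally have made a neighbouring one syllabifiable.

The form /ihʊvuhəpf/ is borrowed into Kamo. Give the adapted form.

The consonants /p/, /f/ cannot be parsed into a legal (C)(C)V syllable (no codas are permitted; onsets may contain at most 2 consonants).
Each unlicensed consonant becomes the onset of a new syllable: /p/ → /po/, /f/ → /fo/.

ihʊvuhəpofo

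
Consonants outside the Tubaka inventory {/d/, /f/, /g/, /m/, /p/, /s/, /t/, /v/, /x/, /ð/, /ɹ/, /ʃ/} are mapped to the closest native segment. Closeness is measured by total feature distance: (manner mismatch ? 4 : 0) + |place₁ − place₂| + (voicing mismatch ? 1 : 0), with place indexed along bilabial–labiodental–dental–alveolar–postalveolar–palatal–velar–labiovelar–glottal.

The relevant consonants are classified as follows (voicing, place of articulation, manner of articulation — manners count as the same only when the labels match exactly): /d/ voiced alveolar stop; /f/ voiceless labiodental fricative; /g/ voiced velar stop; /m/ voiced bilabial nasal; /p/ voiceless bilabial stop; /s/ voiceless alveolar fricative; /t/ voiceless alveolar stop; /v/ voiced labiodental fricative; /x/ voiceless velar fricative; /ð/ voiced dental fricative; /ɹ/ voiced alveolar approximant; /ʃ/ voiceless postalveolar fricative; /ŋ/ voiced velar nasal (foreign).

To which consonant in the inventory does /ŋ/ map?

g

/g/ is closest: manner differs (nasal→stop, +4), place distance 0 (velar→velar), same voicing; total 4. Next closest is /x/ at distance 5.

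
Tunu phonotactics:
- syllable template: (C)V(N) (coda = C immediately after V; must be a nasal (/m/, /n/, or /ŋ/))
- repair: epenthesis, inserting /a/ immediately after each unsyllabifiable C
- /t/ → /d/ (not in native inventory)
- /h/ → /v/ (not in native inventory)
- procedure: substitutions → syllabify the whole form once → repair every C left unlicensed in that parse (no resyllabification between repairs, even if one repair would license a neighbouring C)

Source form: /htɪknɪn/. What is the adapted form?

Substitution: /h/ → /v/, /t/ → /d/, giving /vdɪknɪn/.
Syllabifying with onset maximization leaves /v/, /k/ stranded (only a nasal (/m/, /n/, or /ŋ/) is licensed in coda position; onsets are limited to one consonant).
Inserting the epenthetic vowel yields /v/ → /va/, /k/ → /ka/.

vadɪkanɪn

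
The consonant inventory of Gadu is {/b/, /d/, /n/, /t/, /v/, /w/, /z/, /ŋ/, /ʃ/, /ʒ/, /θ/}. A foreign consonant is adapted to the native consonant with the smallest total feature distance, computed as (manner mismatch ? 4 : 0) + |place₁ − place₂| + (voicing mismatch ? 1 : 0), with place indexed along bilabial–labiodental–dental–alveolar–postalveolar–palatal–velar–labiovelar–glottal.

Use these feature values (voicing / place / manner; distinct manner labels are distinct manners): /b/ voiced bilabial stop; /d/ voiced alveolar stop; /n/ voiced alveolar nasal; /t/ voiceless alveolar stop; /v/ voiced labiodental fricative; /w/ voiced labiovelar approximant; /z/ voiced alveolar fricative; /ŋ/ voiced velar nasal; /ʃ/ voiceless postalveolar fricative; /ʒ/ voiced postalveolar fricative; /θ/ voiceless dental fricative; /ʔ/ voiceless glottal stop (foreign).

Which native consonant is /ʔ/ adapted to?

t

/t/ is closest: same manner (stop), place distance 5 (glottal→alveolar), same voicing; total 5. Next closest is /d/ at distance 6.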